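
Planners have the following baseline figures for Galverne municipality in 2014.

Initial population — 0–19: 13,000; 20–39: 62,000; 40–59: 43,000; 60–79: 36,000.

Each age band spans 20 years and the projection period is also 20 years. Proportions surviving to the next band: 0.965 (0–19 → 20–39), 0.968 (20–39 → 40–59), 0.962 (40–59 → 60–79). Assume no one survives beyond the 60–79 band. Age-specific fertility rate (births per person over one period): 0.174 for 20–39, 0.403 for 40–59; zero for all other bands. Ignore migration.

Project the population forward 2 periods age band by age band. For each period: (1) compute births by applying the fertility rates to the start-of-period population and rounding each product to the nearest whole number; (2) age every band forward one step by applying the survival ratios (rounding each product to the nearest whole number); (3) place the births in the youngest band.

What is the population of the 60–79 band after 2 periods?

Period 1.
Births: 62000 × 0.174 = 10788, 43000 × 0.403 = 17329 → total 28117
20–39: 13000 × 0.965 = 12545
40–59: 62000 × 0.968 = 60016
60–79: 43000 × 0.962 = 41366
End of period: [28117, 12545, 60016, 41366]
Period 2.
Births: 12545 × 0.174 = 2183, 60016 × 0.403 = 24186 → total 26369
20–39: 28117 × 0.965 = 27133
40–59: 12545 × 0.968 = 12144
60–79: 60016 × 0.962 = 57735
End of period: [26369, 27133, 12144, 57735]

57735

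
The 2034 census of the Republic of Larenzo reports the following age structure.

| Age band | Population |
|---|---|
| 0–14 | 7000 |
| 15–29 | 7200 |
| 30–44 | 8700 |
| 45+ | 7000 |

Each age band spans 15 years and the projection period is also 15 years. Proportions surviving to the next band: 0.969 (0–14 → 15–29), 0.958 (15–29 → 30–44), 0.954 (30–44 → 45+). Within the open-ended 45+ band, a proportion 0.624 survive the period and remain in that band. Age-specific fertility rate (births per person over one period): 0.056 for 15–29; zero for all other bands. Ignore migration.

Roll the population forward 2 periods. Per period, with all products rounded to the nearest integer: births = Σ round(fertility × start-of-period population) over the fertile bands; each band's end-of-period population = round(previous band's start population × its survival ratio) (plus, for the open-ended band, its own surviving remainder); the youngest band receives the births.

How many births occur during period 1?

Numbering the groups 1..4 from youngest to oldest:
Period 1:
Births: 7200 × 0.056 = 403
Group 2: 7000 × 0.969 = 6783
Group 3: 7200 × 0.958 = 6898
Group 4: 8700 × 0.954 + 7000 × 0.624 = 8300 + 4368 = 12668
Population now: 0–14=403, 15–29=6783, 30–44=6898, 45+=12668

403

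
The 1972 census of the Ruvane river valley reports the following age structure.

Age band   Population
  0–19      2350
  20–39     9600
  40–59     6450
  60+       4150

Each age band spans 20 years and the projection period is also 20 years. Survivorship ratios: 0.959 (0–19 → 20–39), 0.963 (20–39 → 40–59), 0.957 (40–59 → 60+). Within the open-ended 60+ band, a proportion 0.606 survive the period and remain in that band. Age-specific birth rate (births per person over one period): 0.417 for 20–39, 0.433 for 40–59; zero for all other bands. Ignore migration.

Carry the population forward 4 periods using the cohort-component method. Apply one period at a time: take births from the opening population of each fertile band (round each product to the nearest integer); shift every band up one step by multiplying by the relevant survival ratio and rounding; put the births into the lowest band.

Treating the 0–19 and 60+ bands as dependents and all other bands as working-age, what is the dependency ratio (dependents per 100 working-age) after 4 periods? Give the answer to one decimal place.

212.3

Numbering the groups 1..4 from youngest to oldest:
Period 1.
Births: 9600 × 0.417 = 4003  |  6450 × 0.433 = 2793 — total 6796
Group 2: 2350 × 0.959 = 2254
Group 3: 9600 × 0.963 = 9245
Group 4: 6450 × 0.957 + 4150 × 0.606 = 6173 + 2515 = 8688
Population now: 0–19=6796, 20–39=2254, 40–59=9245, 60+=8688
Period 2.
Births: 2254 × 0.417 = 940  |  9245 × 0.433 = 4003 — total 4943
Group 2: 6796 × 0.959 = 6517
Group 3: 2254 × 0.963 = 2171
Group 4: 9245 × 0.957 + 8688 × 0.606 = 8847 + 5265 = 14112
Population now: 0–19=4943, 20–39=6517, 40–59=2171, 60+=14112
Period 3.
Births: 6517 × 0.417 = 2718  |  2171 × 0.433 = 940 — total 3658
Group 2: 4943 × 0.959 = 4740
Group 3: 6517 × 0.963 = 6276
Group 4: 2171 × 0.957 + 14112 × 0.606 = 2078 + 8552 = 10630
Population now: 0–19=3658, 20–39=4740, 40–59=6276, 60+=10630
Period 4.
Births: 4740 × 0.417 = 1977  |  6276 × 0.433 = 2718 — total 4695
Group 2: 3658 × 0.959 = 3508
Group 3: 4740 × 0.963 = 4565
Group 4: 6276 × 0.957 + 10630 × 0.606 = 6006 + 6442 = 12448
Population now: 0–19=4695, 20–39=3508, 40–59=4565, 60+=12448
Dependents (band 0–19 + band 60+) = 4695 + 12448 = 17143; working-age = 8073; ratio = 17143/8073 × 100 = 212.3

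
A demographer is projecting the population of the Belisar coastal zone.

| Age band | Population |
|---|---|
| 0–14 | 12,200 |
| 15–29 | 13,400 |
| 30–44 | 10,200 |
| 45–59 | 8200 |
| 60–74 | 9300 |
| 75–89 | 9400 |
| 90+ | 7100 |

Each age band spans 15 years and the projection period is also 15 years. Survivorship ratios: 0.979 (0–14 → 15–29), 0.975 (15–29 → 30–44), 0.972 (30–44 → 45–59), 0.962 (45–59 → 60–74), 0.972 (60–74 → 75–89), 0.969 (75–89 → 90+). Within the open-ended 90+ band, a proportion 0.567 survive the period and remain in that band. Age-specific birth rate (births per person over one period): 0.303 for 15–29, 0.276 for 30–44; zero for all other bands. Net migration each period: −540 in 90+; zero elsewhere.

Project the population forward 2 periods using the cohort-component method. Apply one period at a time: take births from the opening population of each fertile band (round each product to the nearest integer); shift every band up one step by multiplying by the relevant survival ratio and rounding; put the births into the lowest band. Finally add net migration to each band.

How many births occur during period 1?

After projecting period 1:
Births: 13400 * 0.303 = 4060, 10200 * 0.276 = 2815 ⇒ total 6875
15–29: 12200 * 0.979 = 11944
30–44: 13400 * 0.975 = 13065
45–59: 10200 * 0.972 = 9914
60–74: 8200 * 0.962 = 7888
75–89: 9300 * 0.972 = 9040
90+: 9400 * 0.969 + 7100 * 0.567 = 9109 + 4026 = 13135
Net migration: 90+ − 540 → 12595
Population now: 0–14=6875, 15–29=11944, 30–44=13065, 45–59=9914, 60–74=7888, 75–89=9040, 90+=12595

6875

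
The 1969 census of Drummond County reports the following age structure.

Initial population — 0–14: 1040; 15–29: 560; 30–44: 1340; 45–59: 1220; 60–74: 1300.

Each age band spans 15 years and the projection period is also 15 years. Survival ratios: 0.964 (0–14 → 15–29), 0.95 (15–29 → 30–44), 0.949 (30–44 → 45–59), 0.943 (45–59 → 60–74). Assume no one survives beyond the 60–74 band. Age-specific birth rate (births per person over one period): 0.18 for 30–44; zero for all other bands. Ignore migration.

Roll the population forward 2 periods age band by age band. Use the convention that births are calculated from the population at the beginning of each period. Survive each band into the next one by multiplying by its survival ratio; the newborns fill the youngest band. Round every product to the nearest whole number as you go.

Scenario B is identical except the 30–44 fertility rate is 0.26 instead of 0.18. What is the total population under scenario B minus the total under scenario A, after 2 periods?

145

After projecting period 1:
Births: 1340 * 0.18 = 241
15–29: 1040 * 0.964 = 1003
30–44: 560 * 0.95 = 532
45–59: 1340 * 0.949 = 1272
60–74: 1220 * 0.943 = 1150
Giving 241 / 1003 / 532 / 1272 / 1150.
After projecting period 2:
Births: 532 * 0.18 = 96
15–29: 241 * 0.964 = 232
30–44: 1003 * 0.95 = 953
45–59: 532 * 0.949 = 505
60–74: 1272 * 0.943 = 1199
Giving 96 / 232 / 953 / 505 / 1199.
Scenario A total after 2 periods: 2985
Scenario B projection —
After projecting period 1:
Births: 1340 * 0.26 = 348
15–29: 1040 * 0.964 = 1003
30–44: 560 * 0.95 = 532
45–59: 1340 * 0.949 = 1272
60–74: 1220 * 0.943 = 1150
Giving 348 / 1003 / 532 / 1272 / 1150.
After projecting period 2:
Births: 532 * 0.26 = 138
15–29: 348 * 0.964 = 335
30–44: 1003 * 0.95 = 953
45–59: 532 * 0.949 = 505
60–74: 1272 * 0.943 = 1199
Giving 138 / 335 / 953 / 505 / 1199.
Scenario B total after 2 periods: 3130
Difference B − A = 3130 − 2985 = 145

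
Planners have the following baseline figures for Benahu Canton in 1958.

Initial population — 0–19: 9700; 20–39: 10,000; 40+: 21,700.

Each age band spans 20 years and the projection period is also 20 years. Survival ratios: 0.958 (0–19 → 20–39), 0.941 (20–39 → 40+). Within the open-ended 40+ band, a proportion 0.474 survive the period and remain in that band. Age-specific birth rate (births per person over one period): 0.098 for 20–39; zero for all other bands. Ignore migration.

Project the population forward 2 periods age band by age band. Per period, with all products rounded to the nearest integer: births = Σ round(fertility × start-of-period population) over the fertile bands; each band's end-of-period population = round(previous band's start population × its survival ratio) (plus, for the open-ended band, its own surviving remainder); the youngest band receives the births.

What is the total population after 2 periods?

19931

(Groups numbered youngest = 1 to oldest = 3.)
Period 1.
Births: 10000 * 0.098 = 980
Group 2: 9700 * 0.958 = 9293
Group 3: 10000 * 0.941 + 21700 * 0.474 = 9410 + 10286 = 19696
Population now: 0–19=980, 20–39=9293, 40+=19696
Period 2.
Births: 9293 * 0.098 = 911
Group 2: 980 * 0.958 = 939
Group 3: 9293 * 0.941 + 19696 * 0.474 = 8745 + 9336 = 18081
Population now: 0–19=911, 20–39=939, 40+=18081
Total after period 2: 911 + 939 + 18081 = 19931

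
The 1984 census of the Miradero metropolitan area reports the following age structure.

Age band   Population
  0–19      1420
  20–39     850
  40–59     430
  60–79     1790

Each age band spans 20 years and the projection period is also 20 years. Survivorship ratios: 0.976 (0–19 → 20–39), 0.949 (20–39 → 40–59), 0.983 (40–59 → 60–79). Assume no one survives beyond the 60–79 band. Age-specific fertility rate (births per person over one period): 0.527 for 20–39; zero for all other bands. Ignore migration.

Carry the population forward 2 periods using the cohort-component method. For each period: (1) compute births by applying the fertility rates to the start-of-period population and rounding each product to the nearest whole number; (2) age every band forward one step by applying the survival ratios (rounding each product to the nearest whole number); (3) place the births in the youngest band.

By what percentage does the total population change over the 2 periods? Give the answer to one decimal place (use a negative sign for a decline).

-27.1

Let group 1 be 0–19 through group 4 = 60–79.
Period 1:
Births: 850 * 0.527 = 448
Group 2: 1420 * 0.976 = 1386
Group 3: 850 * 0.949 = 807
Group 4: 430 * 0.983 = 423
Population now: 0–19=448, 20–39=1386, 40–59=807, 60–79=423
Period 2:
Births: 1386 * 0.527 = 730
Group 2: 448 * 0.976 = 437
Group 3: 1386 * 0.949 = 1315
Group 4: 807 * 0.983 = 793
Population now: 0–19=730, 20–39=437, 40–59=1315, 60–79=793
Total: 4490 → 3275; change = -1215; percentage change = -27.1%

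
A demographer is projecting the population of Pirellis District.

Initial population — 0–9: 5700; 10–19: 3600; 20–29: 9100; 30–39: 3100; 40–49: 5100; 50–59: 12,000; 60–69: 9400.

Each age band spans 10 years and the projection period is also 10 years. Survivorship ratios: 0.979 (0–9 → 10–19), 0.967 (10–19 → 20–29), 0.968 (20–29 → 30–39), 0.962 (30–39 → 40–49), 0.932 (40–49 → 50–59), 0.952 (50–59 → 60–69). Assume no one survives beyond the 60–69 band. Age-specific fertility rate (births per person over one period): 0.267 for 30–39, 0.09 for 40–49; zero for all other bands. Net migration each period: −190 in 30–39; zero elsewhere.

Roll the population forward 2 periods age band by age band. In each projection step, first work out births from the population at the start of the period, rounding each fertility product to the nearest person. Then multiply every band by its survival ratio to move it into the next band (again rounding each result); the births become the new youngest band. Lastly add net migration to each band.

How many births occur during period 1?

1287

[period 1]
Births: 3100 * 0.267 = 828 ; 5100 * 0.09 = 459 → total 1287
10–19: 5700 * 0.979 = 5580
20–29: 3600 * 0.967 = 3481
30–39: 9100 * 0.968 = 8809
40–49: 3100 * 0.962 = 2982
50–59: 5100 * 0.932 = 4753
60–69: 12000 * 0.952 = 11424
Net migration: 30–39 − 190 → 8619
→ [1287, 5580, 3481, 8619, 2982, 4753, 11424]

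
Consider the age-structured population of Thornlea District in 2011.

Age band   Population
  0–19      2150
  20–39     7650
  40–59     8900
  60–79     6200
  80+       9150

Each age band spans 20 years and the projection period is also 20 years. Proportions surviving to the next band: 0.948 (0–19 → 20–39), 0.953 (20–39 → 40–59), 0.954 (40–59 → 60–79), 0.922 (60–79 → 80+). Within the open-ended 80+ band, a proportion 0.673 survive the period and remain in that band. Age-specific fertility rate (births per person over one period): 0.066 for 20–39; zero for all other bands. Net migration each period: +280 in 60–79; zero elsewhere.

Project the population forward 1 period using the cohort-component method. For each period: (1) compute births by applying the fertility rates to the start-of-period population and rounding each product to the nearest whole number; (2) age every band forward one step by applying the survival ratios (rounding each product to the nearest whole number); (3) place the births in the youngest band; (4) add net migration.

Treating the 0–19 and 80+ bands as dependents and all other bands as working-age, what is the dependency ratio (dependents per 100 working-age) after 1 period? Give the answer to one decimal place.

68.4

— Period 1 —
Births: 7650 × 0.066 = 505
20–39: 2150 × 0.948 = 2038
40–59: 7650 × 0.953 = 7290
60–79: 8900 × 0.954 = 8491
80+: 6200 × 0.922 + 9150 × 0.673 = 5716 + 6158 = 11874
Net migration: 60–79 + 280 → 8771
→ [505, 2038, 7290, 8771, 11874]
Dependents (band 0–19 + band 80+) = 505 + 11874 = 12379; working-age = 18099; ratio = 12379/18099 × 100 = 68.4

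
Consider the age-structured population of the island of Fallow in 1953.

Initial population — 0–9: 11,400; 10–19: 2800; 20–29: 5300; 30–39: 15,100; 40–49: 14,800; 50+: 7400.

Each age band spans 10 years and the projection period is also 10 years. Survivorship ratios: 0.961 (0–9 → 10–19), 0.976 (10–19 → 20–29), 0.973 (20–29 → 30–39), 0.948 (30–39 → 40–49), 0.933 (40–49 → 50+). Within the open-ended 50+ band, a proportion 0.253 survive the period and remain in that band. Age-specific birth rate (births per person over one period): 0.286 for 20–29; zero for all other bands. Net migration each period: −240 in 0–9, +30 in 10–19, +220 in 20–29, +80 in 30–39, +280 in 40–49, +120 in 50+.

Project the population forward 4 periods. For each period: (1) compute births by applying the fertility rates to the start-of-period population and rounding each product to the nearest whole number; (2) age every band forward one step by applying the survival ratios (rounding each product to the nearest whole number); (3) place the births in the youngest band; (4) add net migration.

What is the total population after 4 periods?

21128

Numbering the bands 1..6 from youngest to oldest:
[period 1]
Births: 5300 * 0.286 = 1516
Band 2: 11400 * 0.961 = 10955
Band 3: 2800 * 0.976 = 2733
Band 4: 5300 * 0.973 = 5157
Band 5: 15100 * 0.948 = 14315
Band 6: 14800 * 0.933 + 7400 * 0.253 = 13808 + 1872 = 15680
Net migration: Band 1 − 240 → 1276; Band 2 + 30 → 10985; Band 3 + 220 → 2953; Band 4 + 80 → 5237; Band 5 + 280 → 14595; Band 6 + 120 → 15800
→ [1276, 10985, 2953, 5237, 14595, 15800]
[period 2]
Births: 2953 * 0.286 = 845
Band 2: 1276 * 0.961 = 1226
Band 3: 10985 * 0.976 = 10721
Band 4: 2953 * 0.973 = 2873
Band 5: 5237 * 0.948 = 4965
Band 6: 14595 * 0.933 + 15800 * 0.253 = 13617 + 3997 = 17614
Net migration: Band 1 − 240 → 605; Band 2 + 30 → 1256; Band 3 + 220 → 10941; Band 4 + 80 → 2953; Band 5 + 280 → 5245; Band 6 + 120 → 17734
→ [605, 1256, 10941, 2953, 5245, 17734]
[period 3]
Births: 10941 * 0.286 = 3129
Band 2: 605 * 0.961 = 581
Band 3: 1256 * 0.976 = 1226
Band 4: 10941 * 0.973 = 10646
Band 5: 2953 * 0.948 = 2799
Band 6: 5245 * 0.933 + 17734 * 0.253 = 4894 + 4487 = 9381
Net migration: Band 1 − 240 → 2889; Band 2 + 30 → 611; Band 3 + 220 → 1446; Band 4 + 80 → 10726; Band 5 + 280 → 3079; Band 6 + 120 → 9501
→ [2889, 611, 1446, 10726, 3079, 9501]
[period 4]
Births: 1446 * 0.286 = 414
Band 2: 2889 * 0.961 = 2776
Band 3: 611 * 0.976 = 596
Band 4: 1446 * 0.973 = 1407
Band 5: 10726 * 0.948 = 10168
Band 6: 3079 * 0.933 + 9501 * 0.253 = 2873 + 2404 = 5277
Net migration: Band 1 − 240 → 174; Band 2 + 30 → 2806; Band 3 + 220 → 816; Band 4 + 80 → 1487; Band 5 + 280 → 10448; Band 6 + 120 → 5397
→ [174, 2806, 816, 1487, 10448, 5397]
Total after period 4: 174 + 2806 + 816 + 1487 + 10448 + 5397 = 21128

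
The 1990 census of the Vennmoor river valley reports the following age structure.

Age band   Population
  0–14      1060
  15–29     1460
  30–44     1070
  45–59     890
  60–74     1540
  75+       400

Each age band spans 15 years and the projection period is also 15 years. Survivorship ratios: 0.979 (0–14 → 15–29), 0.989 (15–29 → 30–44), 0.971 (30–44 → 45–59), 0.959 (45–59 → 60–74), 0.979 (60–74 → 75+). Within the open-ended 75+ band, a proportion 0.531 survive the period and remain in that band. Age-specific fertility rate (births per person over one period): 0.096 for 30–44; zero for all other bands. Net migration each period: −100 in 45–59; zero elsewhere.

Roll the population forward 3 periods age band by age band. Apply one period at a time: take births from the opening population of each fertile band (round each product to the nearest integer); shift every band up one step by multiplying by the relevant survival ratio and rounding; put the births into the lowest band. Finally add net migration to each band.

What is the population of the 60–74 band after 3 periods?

Numbering the bands 1..6 from youngest to oldest:
Period 1.
Births: 1070 × 0.096 = 103
Band 2: 1060 × 0.979 = 1038
Band 3: 1460 × 0.989 = 1444
Band 4: 1070 × 0.971 = 1039
Band 5: 890 × 0.959 = 854
Band 6: 1540 × 0.979 + 400 × 0.531 = 1508 + 212 = 1720
Net migration: Band 4 − 100 → 939
End of period: [103, 1038, 1444, 939, 854, 1720]
Period 2.
Births: 1444 × 0.096 = 139
Band 2: 103 × 0.979 = 101
Band 3: 1038 × 0.989 = 1027
Band 4: 1444 × 0.971 = 1402
Band 5: 939 × 0.959 = 901
Band 6: 854 × 0.979 + 1720 × 0.531 = 836 + 913 = 1749
Net migration: Band 4 − 100 → 1302
End of period: [139, 101, 1027, 1302, 901, 1749]
Period 3.
Births: 1027 × 0.096 = 99
Band 2: 139 × 0.979 = 136
Band 3: 101 × 0.989 = 100
Band 4: 1027 × 0.971 = 997
Band 5: 1302 × 0.959 = 1249
Band 6: 901 × 0.979 + 1749 × 0.531 = 882 + 929 = 1811
Net migration: Band 4 − 100 → 897
End of period: [99, 136, 100, 897, 1249, 1811]

1249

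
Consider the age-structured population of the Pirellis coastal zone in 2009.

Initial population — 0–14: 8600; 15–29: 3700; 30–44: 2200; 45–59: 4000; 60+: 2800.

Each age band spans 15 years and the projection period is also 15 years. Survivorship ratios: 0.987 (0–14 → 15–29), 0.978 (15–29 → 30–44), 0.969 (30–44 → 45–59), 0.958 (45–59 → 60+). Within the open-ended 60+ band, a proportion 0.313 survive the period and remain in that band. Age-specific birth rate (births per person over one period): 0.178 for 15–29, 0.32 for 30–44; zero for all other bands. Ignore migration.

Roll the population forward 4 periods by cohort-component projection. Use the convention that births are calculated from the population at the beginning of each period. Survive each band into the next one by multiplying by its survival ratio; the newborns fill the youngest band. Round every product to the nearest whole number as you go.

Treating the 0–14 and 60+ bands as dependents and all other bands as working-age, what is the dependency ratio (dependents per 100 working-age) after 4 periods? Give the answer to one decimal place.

(Groups numbered youngest = 1 to oldest = 5.)
After projecting period 1:
Births: 3700 × 0.178 = 659  |  2200 × 0.32 = 704 ⇒ total 1363
Group 2: 8600 × 0.987 = 8488
Group 3: 3700 × 0.978 = 3619
Group 4: 2200 × 0.969 = 2132
Group 5: 4000 × 0.958 + 2800 × 0.313 = 3832 + 876 = 4708
Giving 1363 / 8488 / 3619 / 2132 / 4708.
After projecting period 2:
Births: 8488 × 0.178 = 1511  |  3619 × 0.32 = 1158 ⇒ total 2669
Group 2: 1363 × 0.987 = 1345
Group 3: 8488 × 0.978 = 8301
Group 4: 3619 × 0.969 = 3507
Group 5: 2132 × 0.958 + 4708 × 0.313 = 2042 + 1474 = 3516
Giving 2669 / 1345 / 8301 / 3507 / 3516.
After projecting period 3:
Births: 1345 × 0.178 = 239  |  8301 × 0.32 = 2656 ⇒ total 2895
Group 2: 2669 × 0.987 = 2634
Group 3: 1345 × 0.978 = 1315
Group 4: 8301 × 0.969 = 8044
Group 5: 3507 × 0.958 + 3516 × 0.313 = 3360 + 1101 = 4461
Giving 2895 / 2634 / 1315 / 8044 / 4461.
After projecting period 4:
Births: 2634 × 0.178 = 469  |  1315 × 0.32 = 421 ⇒ total 890
Group 2: 2895 × 0.987 = 2857
Group 3: 2634 × 0.978 = 2576
Group 4: 1315 × 0.969 = 1274
Group 5: 8044 × 0.958 + 4461 × 0.313 = 7706 + 1396 = 9102
Giving 890 / 2857 / 2576 / 1274 / 9102.
Dependents (band 0–14 + band 60+) = 890 + 9102 = 9992; working-age = 6707; ratio = 9992/6707 × 100 = 149.0

149.0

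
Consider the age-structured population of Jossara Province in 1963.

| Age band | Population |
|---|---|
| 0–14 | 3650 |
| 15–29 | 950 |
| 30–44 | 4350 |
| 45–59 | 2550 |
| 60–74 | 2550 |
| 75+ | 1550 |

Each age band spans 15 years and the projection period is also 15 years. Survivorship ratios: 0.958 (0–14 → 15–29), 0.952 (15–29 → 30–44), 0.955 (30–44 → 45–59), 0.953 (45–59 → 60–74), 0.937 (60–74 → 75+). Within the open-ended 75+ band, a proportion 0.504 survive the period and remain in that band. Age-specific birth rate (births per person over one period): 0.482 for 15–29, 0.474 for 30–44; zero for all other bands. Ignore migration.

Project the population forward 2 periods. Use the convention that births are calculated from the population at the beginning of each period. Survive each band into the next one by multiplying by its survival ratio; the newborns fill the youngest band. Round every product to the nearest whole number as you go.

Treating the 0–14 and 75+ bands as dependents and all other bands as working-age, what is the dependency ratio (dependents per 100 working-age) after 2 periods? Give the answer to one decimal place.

56.7

Period 1:
Births: 950 × 0.482 = 458  |  4350 × 0.474 = 2062 — total 2520
15–29: 3650 × 0.958 = 3497
30–44: 950 × 0.952 = 904
45–59: 4350 × 0.955 = 4154
60–74: 2550 × 0.953 = 2430
75+: 2550 × 0.937 + 1550 × 0.504 = 2389 + 781 = 3170
End of period: [2520, 3497, 904, 4154, 2430, 3170]
Period 2:
Births: 3497 × 0.482 = 1686  |  904 × 0.474 = 428 — total 2114
15–29: 2520 × 0.958 = 2414
30–44: 3497 × 0.952 = 3329
45–59: 904 × 0.955 = 863
60–74: 4154 × 0.953 = 3959
75+: 2430 × 0.937 + 3170 × 0.504 = 2277 + 1598 = 3875
End of period: [2114, 2414, 3329, 863, 3959, 3875]
Dependents (band 0–14 + band 75+) = 2114 + 3875 = 5989; working-age = 10565; ratio = 5989/10565 × 100 = 56.7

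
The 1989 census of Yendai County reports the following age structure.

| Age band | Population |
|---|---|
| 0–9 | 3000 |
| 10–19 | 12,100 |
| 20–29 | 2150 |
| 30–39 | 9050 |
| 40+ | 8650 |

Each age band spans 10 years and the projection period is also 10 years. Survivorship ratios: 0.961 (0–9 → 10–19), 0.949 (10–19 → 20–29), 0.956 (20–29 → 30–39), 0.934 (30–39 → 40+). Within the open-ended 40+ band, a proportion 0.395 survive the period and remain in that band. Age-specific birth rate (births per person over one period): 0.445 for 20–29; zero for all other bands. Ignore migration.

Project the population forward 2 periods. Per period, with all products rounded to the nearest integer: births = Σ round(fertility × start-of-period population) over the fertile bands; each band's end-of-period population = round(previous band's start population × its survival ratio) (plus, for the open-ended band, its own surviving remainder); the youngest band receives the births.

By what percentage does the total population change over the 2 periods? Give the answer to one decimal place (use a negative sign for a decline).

-24.6

Period 1:
Births: 2150 * 0.445 = 957
10–19: 3000 * 0.961 = 2883
20–29: 12100 * 0.949 = 11483
30–39: 2150 * 0.956 = 2055
40+: 9050 * 0.934 + 8650 * 0.395 = 8453 + 3417 = 11870
→ [957, 2883, 11483, 2055, 11870]
Period 2:
Births: 11483 * 0.445 = 5110
10–19: 957 * 0.961 = 920
20–29: 2883 * 0.949 = 2736
30–39: 11483 * 0.956 = 10978
40+: 2055 * 0.934 + 11870 * 0.395 = 1919 + 4689 = 6608
→ [5110, 920, 2736, 10978, 6608]
Total: 34950 → 26352; change = -8598; percentage change = -24.6%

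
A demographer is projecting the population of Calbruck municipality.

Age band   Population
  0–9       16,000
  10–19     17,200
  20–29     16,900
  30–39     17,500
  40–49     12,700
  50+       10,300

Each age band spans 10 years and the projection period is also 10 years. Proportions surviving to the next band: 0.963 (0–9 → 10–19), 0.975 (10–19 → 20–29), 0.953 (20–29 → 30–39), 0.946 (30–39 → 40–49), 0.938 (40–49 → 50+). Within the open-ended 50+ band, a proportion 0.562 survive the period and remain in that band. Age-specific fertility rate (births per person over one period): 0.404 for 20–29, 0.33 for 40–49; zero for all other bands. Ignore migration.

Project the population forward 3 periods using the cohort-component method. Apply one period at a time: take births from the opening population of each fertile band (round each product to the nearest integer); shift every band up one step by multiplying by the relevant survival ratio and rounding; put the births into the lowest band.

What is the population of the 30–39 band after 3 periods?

Period 1.
Births: 16900 × 0.404 = 6828 ; 12700 × 0.33 = 4191 ⇒ total 11019
10–19: 16000 × 0.963 = 15408
20–29: 17200 × 0.975 = 16770
30–39: 16900 × 0.953 = 16106
40–49: 17500 × 0.946 = 16555
50+: 12700 × 0.938 + 10300 × 0.562 = 11913 + 5789 = 17702
→ [11019, 15408, 16770, 16106, 16555, 17702]
Period 2.
Births: 16770 × 0.404 = 6775 ; 16555 × 0.33 = 5463 ⇒ total 12238
10–19: 11019 × 0.963 = 10611
20–29: 15408 × 0.975 = 15023
30–39: 16770 × 0.953 = 15982
40–49: 16106 × 0.946 = 15236
50+: 16555 × 0.938 + 17702 × 0.562 = 15529 + 9949 = 25478
→ [12238, 10611, 15023, 15982, 15236, 25478]
Period 3.
Births: 15023 × 0.404 = 6069 ; 15236 × 0.33 = 5028 ⇒ total 11097
10–19: 12238 × 0.963 = 11785
20–29: 10611 × 0.975 = 10346
30–39: 15023 × 0.953 = 14317
40–49: 15982 × 0.946 = 15119
50+: 15236 × 0.938 + 25478 × 0.562 = 14291 + 14319 = 28610
→ [11097, 11785, 10346, 14317, 15119, 28610]

14317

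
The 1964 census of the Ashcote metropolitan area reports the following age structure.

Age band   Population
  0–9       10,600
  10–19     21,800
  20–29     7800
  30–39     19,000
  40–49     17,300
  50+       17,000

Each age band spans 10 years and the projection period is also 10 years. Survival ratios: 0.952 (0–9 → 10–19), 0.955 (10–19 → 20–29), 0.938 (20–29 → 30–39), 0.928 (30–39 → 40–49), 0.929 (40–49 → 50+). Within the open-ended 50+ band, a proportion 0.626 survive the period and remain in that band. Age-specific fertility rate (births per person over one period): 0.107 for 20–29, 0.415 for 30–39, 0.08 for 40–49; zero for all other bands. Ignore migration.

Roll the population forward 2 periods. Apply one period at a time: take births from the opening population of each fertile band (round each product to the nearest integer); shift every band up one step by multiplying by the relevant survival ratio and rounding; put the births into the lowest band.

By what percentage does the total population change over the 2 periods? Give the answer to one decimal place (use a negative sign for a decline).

(Bands numbered youngest = 1 to oldest = 6.)
— Period 1 —
Births: 7800 × 0.107 = 835, 19000 × 0.415 = 7885, 17300 × 0.08 = 1384 ⇒ total 10104
Band 2: 10600 × 0.952 = 10091
Band 3: 21800 × 0.955 = 20819
Band 4: 7800 × 0.938 = 7316
Band 5: 19000 × 0.928 = 17632
Band 6: 17300 × 0.929 + 17000 × 0.626 = 16072 + 10642 = 26714
→ [10104, 10091, 20819, 7316, 17632, 26714]
— Period 2 —
Births: 20819 × 0.107 = 2228, 7316 × 0.415 = 3036, 17632 × 0.08 = 1411 ⇒ total 6675
Band 2: 10104 × 0.952 = 9619
Band 3: 10091 × 0.955 = 9637
Band 4: 20819 × 0.938 = 19528
Band 5: 7316 × 0.928 = 6789
Band 6: 17632 × 0.929 + 26714 × 0.626 = 16380 + 16723 = 33103
→ [6675, 9619, 9637, 19528, 6789, 33103]
Total: 93500 → 85351; change = -8149; percentage change = -8.7%

-8.7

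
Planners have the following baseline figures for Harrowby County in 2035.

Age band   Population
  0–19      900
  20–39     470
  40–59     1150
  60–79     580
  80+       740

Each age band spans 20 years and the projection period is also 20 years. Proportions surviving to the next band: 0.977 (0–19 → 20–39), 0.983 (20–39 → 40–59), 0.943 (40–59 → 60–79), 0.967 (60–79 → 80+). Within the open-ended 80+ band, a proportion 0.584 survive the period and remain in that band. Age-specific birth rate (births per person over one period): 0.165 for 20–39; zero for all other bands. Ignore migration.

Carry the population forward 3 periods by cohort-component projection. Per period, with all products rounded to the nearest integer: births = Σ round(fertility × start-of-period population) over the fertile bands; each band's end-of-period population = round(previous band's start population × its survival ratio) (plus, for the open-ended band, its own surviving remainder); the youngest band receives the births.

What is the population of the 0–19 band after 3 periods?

13

— Period 1 —
Births: 470 × 0.165 = 78
20–39: 900 × 0.977 = 879
40–59: 470 × 0.983 = 462
60–79: 1150 × 0.943 = 1084
80+: 580 × 0.967 + 740 × 0.584 = 561 + 432 = 993
Population now: 0–19=78, 20–39=879, 40–59=462, 60–79=1084, 80+=993
— Period 2 —
Births: 879 × 0.165 = 145
20–39: 78 × 0.977 = 76
40–59: 879 × 0.983 = 864
60–79: 462 × 0.943 = 436
80+: 1084 × 0.967 + 993 × 0.584 = 1048 + 580 = 1628
Population now: 0–19=145, 20–39=76, 40–59=864, 60–79=436, 80+=1628
— Period 3 —
Births: 76 × 0.165 = 13
20–39: 145 × 0.977 = 142
40–59: 76 × 0.983 = 75
60–79: 864 × 0.943 = 815
80+: 436 × 0.967 + 1628 × 0.584 = 422 + 951 = 1373
Population now: 0–19=13, 20–39=142, 40–59=75, 60–79=815, 80+=1373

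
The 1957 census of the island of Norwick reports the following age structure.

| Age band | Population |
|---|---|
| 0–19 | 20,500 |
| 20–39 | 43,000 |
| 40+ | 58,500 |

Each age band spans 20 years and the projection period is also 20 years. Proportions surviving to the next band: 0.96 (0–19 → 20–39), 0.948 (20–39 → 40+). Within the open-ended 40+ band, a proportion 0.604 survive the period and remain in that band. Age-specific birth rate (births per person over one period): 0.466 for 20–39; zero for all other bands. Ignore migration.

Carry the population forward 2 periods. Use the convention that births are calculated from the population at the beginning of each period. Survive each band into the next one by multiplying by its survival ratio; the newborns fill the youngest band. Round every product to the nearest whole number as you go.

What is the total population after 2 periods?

[period 1]
Births: 43000 × 0.466 = 20038
20–39: 20500 × 0.96 = 19680
40+: 43000 × 0.948 + 58500 × 0.604 = 40764 + 35334 = 76098
End of period: [20038, 19680, 76098]
[period 2]
Births: 19680 × 0.466 = 9171
20–39: 20038 × 0.96 = 19236
40+: 19680 × 0.948 + 76098 × 0.604 = 18657 + 45963 = 64620
End of period: [9171, 19236, 64620]
Total after period 2: 9171 + 19236 + 64620 = 93027

93027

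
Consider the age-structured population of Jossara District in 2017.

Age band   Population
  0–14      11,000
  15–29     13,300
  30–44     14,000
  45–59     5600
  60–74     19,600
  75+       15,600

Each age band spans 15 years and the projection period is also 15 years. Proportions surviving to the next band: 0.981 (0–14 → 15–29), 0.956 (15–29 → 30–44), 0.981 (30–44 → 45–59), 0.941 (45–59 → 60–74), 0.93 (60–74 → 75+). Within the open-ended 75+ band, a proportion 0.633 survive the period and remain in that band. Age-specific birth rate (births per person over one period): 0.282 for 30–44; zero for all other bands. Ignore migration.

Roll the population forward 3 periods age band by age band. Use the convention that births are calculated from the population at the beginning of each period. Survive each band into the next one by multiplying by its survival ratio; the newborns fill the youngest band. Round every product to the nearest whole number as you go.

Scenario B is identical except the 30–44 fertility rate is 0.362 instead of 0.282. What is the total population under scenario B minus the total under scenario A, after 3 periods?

2873

Numbering the groups 1..6 from youngest to oldest:
Period 1:
Births: 14000 * 0.282 = 3948
Group 2: 11000 * 0.981 = 10791
Group 3: 13300 * 0.956 = 12715
Group 4: 14000 * 0.981 = 13734
Group 5: 5600 * 0.941 = 5270
Group 6: 19600 * 0.93 + 15600 * 0.633 = 18228 + 9875 = 28103
Giving 3948 / 10791 / 12715 / 13734 / 5270 / 28103.
Period 2:
Births: 12715 * 0.282 = 3586
Group 2: 3948 * 0.981 = 3873
Group 3: 10791 * 0.956 = 10316
Group 4: 12715 * 0.981 = 12473
Group 5: 13734 * 0.941 = 12924
Group 6: 5270 * 0.93 + 28103 * 0.633 = 4901 + 17789 = 22690
Giving 3586 / 3873 / 10316 / 12473 / 12924 / 22690.
Period 3:
Births: 10316 * 0.282 = 2909
Group 2: 3586 * 0.981 = 3518
Group 3: 3873 * 0.956 = 3703
Group 4: 10316 * 0.981 = 10120
Group 5: 12473 * 0.941 = 11737
Group 6: 12924 * 0.93 + 22690 * 0.633 = 12019 + 14363 = 26382
Giving 2909 / 3518 / 3703 / 10120 / 11737 / 26382.
Scenario A total after 3 periods: 58369
Scenario B projection —
Period 1:
Births: 14000 * 0.362 = 5068
Group 2: 11000 * 0.981 = 10791
Group 3: 13300 * 0.956 = 12715
Group 4: 14000 * 0.981 = 13734
Group 5: 5600 * 0.941 = 5270
Group 6: 19600 * 0.93 + 15600 * 0.633 = 18228 + 9875 = 28103
Giving 5068 / 10791 / 12715 / 13734 / 5270 / 28103.
Period 2:
Births: 12715 * 0.362 = 4603
Group 2: 5068 * 0.981 = 4972
Group 3: 10791 * 0.956 = 10316
Group 4: 12715 * 0.981 = 12473
Group 5: 13734 * 0.941 = 12924
Group 6: 5270 * 0.93 + 28103 * 0.633 = 4901 + 17789 = 22690
Giving 4603 / 4972 / 10316 / 12473 / 12924 / 22690.
Period 3:
Births: 10316 * 0.362 = 3734
Group 2: 4603 * 0.981 = 4516
Group 3: 4972 * 0.956 = 4753
Group 4: 10316 * 0.981 = 10120
Group 5: 12473 * 0.941 = 11737
Group 6: 12924 * 0.93 + 22690 * 0.633 = 12019 + 14363 = 26382
Giving 3734 / 4516 / 4753 / 10120 / 11737 / 26382.
Scenario B total after 3 periods: 61242
Difference B − A = 61242 − 58369 = 2873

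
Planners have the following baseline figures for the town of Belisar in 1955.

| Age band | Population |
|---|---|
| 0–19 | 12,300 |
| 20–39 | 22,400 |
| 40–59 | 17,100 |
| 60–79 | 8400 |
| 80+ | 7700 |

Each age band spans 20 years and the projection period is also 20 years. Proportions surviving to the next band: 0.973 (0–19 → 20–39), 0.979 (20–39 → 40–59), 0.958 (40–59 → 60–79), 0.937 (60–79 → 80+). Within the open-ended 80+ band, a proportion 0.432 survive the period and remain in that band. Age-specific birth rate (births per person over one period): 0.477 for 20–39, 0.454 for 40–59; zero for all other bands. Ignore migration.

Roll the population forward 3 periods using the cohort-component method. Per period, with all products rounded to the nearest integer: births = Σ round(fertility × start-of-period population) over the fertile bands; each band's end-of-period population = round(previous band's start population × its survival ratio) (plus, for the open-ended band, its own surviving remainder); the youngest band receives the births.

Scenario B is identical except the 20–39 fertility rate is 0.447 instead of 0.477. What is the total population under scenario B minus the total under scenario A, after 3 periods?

After projecting period 1:
Births: 22400 × 0.477 = 10685 ; 17100 × 0.454 = 7763 ⇒ total 18448
20–39: 12300 × 0.973 = 11968
40–59: 22400 × 0.979 = 21930
60–79: 17100 × 0.958 = 16382
80+: 8400 × 0.937 + 7700 × 0.432 = 7871 + 3326 = 11197
→ [18448, 11968, 21930, 16382, 11197]
After projecting period 2:
Births: 11968 × 0.477 = 5709 ; 21930 × 0.454 = 9956 ⇒ total 15665
20–39: 18448 × 0.973 = 17950
40–59: 11968 × 0.979 = 11717
60–79: 21930 × 0.958 = 21009
80+: 16382 × 0.937 + 11197 × 0.432 = 15350 + 4837 = 20187
→ [15665, 17950, 11717, 21009, 20187]
After projecting period 3:
Births: 17950 × 0.477 = 8562 ; 11717 × 0.454 = 5320 ⇒ total 13882
20–39: 15665 × 0.973 = 15242
40–59: 17950 × 0.979 = 17573
60–79: 11717 × 0.958 = 11225
80+: 21009 × 0.937 + 20187 × 0.432 = 19685 + 8721 = 28406
→ [13882, 15242, 17573, 11225, 28406]
Scenario A total after 3 periods: 86328
Scenario B projection —
After projecting period 1:
Births: 22400 × 0.447 = 10013 ; 17100 × 0.454 = 7763 ⇒ total 17776
20–39: 12300 × 0.973 = 11968
40–59: 22400 × 0.979 = 21930
60–79: 17100 × 0.958 = 16382
80+: 8400 × 0.937 + 7700 × 0.432 = 7871 + 3326 = 11197
→ [17776, 11968, 21930, 16382, 11197]
After projecting period 2:
Births: 11968 × 0.447 = 5350 ; 21930 × 0.454 = 9956 ⇒ total 15306
20–39: 17776 × 0.973 = 17296
40–59: 11968 × 0.979 = 11717
60–79: 21930 × 0.958 = 21009
80+: 16382 × 0.937 + 11197 × 0.432 = 15350 + 4837 = 20187
→ [15306, 17296, 11717, 21009, 20187]
After projecting period 3:
Births: 17296 × 0.447 = 7731 ; 11717 × 0.454 = 5320 ⇒ total 13051
20–39: 15306 × 0.973 = 14893
40–59: 17296 × 0.979 = 16933
60–79: 11717 × 0.958 = 11225
80+: 21009 × 0.937 + 20187 × 0.432 = 19685 + 8721 = 28406
→ [13051, 14893, 16933, 11225, 28406]
Scenario B total after 3 periods: 84508
Difference B − A = 84508 − 86328 = -1820

-1820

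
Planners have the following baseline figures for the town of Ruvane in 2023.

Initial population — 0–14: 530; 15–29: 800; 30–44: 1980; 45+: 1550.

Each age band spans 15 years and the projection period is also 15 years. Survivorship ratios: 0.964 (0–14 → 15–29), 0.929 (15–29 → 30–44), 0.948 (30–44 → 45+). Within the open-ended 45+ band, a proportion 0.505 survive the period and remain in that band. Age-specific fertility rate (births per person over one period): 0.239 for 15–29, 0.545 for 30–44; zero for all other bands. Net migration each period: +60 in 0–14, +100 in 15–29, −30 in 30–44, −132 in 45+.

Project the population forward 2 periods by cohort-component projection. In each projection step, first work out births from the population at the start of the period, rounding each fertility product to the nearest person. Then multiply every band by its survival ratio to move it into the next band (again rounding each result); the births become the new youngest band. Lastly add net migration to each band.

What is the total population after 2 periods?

Period 1.
Births: 800 × 0.239 = 191, 1980 × 0.545 = 1079 → 1270
15–29: 530 × 0.964 = 511
30–44: 800 × 0.929 = 743
45+: 1980 × 0.948 + 1550 × 0.505 = 1877 + 783 = 2660
Net migration: 0–14 + 60 → 1330; 15–29 + 100 → 611; 30–44 − 30 → 713; 45+ − 132 → 2528
End of period: [1330, 611, 713, 2528]
Period 2.
Births: 611 × 0.239 = 146, 713 × 0.545 = 389 → 535
15–29: 1330 × 0.964 = 1282
30–44: 611 × 0.929 = 568
45+: 713 × 0.948 + 2528 × 0.505 = 676 + 1277 = 1953
Net migration: 0–14 + 60 → 595; 15–29 + 100 → 1382; 30–44 − 30 → 538; 45+ − 132 → 1821
End of period: [595, 1382, 538, 1821]
Total after period 2: 595 + 1382 + 538 + 1821 = 4336

4336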